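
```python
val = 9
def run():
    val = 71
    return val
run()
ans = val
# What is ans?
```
9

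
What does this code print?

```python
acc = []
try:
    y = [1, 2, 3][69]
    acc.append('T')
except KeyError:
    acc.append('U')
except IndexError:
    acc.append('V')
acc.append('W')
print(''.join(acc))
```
VW

IndexError is caught by its specific handler, not KeyError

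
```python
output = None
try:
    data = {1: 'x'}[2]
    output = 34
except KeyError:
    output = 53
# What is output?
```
53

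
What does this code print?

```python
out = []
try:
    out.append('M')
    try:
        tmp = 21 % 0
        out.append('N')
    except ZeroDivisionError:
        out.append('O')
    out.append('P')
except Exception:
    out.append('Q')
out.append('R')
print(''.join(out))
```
MOPR

Inner exception caught by inner handler, outer continues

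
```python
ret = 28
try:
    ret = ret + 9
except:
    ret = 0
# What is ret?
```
37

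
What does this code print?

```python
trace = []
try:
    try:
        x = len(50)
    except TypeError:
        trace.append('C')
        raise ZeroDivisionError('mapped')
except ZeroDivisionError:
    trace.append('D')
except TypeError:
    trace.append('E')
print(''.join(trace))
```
CD

New ZeroDivisionError raised, caught by outer ZeroDivisionError handler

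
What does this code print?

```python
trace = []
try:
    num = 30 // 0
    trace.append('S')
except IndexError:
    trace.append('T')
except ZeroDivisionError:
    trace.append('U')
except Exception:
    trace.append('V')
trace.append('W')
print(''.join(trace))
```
UW

ZeroDivisionError matches before generic Exception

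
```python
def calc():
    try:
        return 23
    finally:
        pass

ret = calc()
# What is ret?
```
23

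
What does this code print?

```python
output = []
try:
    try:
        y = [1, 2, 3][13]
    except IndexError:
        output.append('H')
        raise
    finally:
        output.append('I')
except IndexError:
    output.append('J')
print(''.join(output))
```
HIJ

finally runs before re-raised exception propagates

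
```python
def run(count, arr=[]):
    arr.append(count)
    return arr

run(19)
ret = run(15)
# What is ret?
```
[19, 15]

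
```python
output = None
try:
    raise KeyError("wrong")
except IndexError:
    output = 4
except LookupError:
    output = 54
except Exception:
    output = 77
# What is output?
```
54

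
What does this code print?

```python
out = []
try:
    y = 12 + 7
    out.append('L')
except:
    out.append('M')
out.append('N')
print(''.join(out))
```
LN

No exception, try block completes normally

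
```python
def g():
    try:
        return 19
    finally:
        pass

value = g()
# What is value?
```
19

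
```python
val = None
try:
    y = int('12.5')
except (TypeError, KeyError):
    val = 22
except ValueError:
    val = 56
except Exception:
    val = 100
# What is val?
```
56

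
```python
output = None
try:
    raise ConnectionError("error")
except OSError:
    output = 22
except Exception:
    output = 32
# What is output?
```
22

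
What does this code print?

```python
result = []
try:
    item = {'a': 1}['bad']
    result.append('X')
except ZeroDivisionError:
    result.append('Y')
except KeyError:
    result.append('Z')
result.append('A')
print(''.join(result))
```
ZA

KeyError is caught by its specific handler, not ZeroDivisionError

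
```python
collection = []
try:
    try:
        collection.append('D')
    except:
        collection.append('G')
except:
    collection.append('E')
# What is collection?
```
['D']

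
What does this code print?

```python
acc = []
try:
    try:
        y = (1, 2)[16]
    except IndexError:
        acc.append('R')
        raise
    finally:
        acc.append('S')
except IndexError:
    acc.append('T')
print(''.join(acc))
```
RST

finally runs before re-raised exception propagates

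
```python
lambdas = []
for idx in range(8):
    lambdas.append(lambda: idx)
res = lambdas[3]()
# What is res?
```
7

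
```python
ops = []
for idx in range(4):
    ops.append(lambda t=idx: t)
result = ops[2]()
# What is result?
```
2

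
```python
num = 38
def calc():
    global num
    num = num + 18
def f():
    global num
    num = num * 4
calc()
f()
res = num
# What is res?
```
224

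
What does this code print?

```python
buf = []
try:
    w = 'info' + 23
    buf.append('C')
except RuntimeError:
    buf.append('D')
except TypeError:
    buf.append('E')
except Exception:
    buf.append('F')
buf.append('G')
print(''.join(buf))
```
EG

TypeError matches before generic Exception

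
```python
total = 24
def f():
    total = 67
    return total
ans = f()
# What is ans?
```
67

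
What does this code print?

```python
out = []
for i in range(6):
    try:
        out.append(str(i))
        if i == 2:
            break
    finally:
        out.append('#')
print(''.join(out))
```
0#1#2#

finally runs even when breaking out of loop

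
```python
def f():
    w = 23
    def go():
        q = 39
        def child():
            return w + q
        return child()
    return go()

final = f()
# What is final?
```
62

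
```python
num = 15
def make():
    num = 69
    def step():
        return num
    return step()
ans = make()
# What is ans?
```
69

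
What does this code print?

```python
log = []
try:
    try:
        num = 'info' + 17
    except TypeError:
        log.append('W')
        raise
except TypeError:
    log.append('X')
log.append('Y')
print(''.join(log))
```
WXY

raise without argument re-raises current exception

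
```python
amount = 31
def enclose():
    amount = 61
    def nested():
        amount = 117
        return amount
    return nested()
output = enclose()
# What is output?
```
117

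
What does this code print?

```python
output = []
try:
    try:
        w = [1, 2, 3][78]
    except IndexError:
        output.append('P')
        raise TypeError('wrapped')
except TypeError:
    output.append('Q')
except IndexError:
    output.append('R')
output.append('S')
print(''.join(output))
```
PQS

TypeError raised and caught, original IndexError not re-raised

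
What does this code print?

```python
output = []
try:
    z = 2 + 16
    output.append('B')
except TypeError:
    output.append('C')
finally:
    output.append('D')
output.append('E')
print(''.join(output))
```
BDE

finally runs after normal execution too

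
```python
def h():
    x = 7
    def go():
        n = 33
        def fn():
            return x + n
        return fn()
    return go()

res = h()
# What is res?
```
40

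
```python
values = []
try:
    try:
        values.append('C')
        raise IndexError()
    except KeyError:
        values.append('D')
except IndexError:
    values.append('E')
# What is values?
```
['C', 'E']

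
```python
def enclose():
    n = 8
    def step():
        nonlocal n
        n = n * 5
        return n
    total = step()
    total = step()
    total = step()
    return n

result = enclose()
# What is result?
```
1000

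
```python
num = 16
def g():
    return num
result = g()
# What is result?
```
16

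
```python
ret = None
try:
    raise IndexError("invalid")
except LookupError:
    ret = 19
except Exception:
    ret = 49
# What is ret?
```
19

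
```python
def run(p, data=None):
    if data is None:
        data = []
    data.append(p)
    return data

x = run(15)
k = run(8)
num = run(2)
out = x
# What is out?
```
[15]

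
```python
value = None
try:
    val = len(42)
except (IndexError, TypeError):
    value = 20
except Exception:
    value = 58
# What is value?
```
20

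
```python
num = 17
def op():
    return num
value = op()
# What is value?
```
17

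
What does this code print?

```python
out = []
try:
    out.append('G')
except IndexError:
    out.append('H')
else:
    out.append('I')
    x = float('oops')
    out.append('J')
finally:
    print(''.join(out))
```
GI

Try succeeds, else appends 'I', ValueError in else is uncaught, finally prints before exception propagates ('J' never appended)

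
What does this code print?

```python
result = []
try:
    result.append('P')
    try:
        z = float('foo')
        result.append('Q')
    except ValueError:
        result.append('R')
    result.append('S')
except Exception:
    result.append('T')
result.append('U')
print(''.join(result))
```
PRSU

Inner exception caught by inner handler, outer continues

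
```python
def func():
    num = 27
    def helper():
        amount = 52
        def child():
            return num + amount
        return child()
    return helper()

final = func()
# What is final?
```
79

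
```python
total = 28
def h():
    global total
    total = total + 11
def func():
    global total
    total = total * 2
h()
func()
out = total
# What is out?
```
78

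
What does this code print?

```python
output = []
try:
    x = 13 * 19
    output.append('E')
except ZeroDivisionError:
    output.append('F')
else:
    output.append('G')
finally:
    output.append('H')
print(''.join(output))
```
EGH

else runs before finally when no exception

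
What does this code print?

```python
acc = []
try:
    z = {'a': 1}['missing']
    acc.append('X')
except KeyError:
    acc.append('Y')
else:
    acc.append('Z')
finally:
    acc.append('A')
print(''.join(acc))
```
YA

Exception: except runs, else skipped, finally runs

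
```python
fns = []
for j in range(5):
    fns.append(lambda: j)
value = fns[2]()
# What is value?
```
4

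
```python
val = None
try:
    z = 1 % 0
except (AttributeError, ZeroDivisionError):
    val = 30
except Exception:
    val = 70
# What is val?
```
30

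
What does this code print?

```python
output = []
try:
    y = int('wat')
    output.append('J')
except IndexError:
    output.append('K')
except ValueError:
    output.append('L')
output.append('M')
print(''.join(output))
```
LM

ValueError is caught by its specific handler, not IndexError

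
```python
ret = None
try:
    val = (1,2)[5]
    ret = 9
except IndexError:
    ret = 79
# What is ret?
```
79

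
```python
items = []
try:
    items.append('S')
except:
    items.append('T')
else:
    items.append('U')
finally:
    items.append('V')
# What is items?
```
['S', 'U', 'V']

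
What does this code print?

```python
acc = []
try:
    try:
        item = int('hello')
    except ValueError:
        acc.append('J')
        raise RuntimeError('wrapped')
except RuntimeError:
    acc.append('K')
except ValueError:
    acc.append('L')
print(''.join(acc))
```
JK

New RuntimeError raised, caught by outer RuntimeError handler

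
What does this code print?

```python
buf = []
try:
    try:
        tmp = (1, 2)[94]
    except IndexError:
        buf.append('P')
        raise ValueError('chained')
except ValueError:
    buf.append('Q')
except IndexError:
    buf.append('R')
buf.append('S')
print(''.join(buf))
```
PQS

ValueError raised and caught, original IndexError not re-raised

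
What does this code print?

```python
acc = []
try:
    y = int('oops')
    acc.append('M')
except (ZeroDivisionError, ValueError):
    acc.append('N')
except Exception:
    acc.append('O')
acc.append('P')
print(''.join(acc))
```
NP

ValueError matches tuple containing it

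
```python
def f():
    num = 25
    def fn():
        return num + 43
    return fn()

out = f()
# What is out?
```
68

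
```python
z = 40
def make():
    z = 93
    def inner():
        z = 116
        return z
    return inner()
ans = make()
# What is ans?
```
116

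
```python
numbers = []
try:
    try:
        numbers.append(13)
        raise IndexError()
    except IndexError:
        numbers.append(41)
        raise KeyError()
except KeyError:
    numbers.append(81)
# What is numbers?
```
[13, 41, 81]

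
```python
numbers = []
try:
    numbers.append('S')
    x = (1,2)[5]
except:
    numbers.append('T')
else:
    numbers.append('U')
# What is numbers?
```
['S', 'T']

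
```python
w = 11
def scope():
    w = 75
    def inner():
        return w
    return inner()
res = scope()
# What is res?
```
75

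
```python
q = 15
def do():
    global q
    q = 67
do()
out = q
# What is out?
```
67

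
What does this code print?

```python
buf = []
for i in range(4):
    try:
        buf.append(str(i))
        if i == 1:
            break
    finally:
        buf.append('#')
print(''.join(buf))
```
0#1#

finally runs even when breaking out of loop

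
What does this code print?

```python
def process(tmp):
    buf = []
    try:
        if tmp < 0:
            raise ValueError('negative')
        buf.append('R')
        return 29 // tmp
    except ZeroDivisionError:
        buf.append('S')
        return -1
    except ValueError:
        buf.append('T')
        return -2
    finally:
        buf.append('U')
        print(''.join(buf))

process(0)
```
RSU

tmp=0 causes ZeroDivisionError, caught, finally prints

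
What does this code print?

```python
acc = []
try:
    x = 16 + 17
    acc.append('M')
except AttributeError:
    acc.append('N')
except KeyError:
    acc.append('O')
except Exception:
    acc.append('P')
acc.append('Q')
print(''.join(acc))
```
MQ

No exception, try block completes normally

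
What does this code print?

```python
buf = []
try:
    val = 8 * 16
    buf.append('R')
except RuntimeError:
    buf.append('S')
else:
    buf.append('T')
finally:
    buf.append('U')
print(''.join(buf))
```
RTU

else runs before finally when no exception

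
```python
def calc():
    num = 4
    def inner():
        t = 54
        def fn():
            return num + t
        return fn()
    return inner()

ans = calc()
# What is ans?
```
58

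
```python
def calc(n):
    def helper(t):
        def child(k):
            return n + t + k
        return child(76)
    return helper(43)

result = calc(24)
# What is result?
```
143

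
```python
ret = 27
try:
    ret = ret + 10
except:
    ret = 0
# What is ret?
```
37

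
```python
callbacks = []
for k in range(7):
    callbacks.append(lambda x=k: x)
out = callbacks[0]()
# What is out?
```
0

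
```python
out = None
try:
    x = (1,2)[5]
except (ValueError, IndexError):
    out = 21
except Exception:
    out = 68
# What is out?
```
21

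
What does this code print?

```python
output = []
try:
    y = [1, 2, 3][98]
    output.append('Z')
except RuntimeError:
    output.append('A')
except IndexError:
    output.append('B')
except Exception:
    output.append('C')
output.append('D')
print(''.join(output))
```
BD

IndexError matches before generic Exception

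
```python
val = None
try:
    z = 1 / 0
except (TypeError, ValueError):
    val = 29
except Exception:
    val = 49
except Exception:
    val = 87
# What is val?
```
49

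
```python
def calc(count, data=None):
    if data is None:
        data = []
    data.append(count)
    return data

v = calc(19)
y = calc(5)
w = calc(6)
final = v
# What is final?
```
[19]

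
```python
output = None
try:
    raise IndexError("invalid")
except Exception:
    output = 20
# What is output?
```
20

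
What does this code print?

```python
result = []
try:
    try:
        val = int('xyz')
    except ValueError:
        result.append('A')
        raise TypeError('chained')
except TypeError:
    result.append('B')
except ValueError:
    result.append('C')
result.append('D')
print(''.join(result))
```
ABD

TypeError raised and caught, original ValueError not re-raised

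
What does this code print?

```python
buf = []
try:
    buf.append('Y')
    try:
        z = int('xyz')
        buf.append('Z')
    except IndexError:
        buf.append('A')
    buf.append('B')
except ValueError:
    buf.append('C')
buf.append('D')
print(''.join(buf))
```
YCD

Inner handler doesn't match, propagates to outer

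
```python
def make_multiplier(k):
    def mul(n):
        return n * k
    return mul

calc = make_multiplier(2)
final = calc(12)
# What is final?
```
24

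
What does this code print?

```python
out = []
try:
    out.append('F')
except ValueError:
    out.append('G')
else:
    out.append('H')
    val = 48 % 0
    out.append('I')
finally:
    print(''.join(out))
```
FH

Try succeeds, else appends 'H', ZeroDivisionError in else is uncaught, finally prints before exception propagates ('I' never appended)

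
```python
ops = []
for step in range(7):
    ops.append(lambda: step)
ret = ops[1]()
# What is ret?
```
6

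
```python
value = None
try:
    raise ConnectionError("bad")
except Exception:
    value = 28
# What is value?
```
28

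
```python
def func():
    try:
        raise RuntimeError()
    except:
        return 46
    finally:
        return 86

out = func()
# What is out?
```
86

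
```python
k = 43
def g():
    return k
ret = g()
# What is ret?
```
43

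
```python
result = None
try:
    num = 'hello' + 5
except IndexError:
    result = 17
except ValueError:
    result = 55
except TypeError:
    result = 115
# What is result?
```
115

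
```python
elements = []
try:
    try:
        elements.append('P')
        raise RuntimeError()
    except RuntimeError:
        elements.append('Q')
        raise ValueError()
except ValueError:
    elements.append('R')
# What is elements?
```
['P', 'Q', 'R']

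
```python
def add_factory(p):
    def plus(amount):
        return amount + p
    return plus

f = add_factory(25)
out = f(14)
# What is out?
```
39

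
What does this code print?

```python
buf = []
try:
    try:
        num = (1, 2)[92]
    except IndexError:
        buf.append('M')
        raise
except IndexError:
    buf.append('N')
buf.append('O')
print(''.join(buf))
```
MNO

raise without argument re-raises current exception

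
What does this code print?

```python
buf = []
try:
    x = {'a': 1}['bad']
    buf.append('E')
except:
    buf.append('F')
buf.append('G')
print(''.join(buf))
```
FG

Exception raised in try, caught by bare except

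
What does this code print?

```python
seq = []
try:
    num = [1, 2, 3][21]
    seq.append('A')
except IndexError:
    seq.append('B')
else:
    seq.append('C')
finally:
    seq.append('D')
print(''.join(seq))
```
BD

Exception: except runs, else skipped, finally runs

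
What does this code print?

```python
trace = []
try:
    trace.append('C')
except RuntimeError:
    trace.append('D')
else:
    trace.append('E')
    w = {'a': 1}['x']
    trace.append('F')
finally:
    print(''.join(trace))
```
CE

Try succeeds, else appends 'E', KeyError in else is uncaught, finally prints before exception propagates ('F' never appended)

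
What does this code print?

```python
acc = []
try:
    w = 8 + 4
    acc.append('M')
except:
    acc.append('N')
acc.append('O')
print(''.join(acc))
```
MO

No exception, try block completes normally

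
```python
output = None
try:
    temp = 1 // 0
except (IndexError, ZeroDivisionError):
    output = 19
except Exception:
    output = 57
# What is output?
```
19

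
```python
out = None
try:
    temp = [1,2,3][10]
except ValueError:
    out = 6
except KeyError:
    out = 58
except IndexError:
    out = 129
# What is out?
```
129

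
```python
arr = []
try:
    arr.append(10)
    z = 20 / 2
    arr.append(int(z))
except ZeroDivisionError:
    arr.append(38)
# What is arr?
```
[10, 10]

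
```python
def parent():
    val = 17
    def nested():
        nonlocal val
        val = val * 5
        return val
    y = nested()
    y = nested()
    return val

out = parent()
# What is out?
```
425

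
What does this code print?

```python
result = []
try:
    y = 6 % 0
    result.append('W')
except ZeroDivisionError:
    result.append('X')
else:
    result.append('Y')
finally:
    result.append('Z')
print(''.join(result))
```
XZ

Exception: except runs, else skipped, finally runs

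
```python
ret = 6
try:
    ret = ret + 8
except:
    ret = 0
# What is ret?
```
14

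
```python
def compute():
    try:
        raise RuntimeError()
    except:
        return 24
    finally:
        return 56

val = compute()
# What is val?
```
56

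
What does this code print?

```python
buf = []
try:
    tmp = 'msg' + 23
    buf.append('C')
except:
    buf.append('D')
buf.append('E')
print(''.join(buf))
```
DE

Exception raised in try, caught by bare except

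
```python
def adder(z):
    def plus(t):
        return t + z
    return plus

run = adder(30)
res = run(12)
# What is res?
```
42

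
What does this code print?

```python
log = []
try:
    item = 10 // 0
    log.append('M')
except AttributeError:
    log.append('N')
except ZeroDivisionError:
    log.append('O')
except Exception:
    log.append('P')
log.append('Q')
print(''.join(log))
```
OQ

ZeroDivisionError matches before generic Exception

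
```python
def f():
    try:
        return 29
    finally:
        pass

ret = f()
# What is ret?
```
29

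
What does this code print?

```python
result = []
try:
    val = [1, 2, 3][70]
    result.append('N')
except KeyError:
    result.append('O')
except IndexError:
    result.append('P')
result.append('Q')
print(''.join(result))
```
PQ

IndexError is caught by its specific handler, not KeyError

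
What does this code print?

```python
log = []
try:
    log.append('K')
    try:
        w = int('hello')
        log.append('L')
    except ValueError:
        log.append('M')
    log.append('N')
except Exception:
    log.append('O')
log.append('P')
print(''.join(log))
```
KMNP

Inner exception caught by inner handler, outer continues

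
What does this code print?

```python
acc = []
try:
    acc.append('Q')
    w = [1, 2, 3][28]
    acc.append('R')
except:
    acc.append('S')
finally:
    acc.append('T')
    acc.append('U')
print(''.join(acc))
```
QSTU

Code before exception runs, then except, then all of finally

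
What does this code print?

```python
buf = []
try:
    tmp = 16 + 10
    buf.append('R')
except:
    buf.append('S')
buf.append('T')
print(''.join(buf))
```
RT

No exception, try block completes normally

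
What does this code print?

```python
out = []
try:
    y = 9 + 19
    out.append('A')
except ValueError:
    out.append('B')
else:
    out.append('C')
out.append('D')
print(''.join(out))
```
ACD

else block runs when no exception occurs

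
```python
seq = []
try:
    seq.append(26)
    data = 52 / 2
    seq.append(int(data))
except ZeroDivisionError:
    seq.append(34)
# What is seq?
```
[26, 26]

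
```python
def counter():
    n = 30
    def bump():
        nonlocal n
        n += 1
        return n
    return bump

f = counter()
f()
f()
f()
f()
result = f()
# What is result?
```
35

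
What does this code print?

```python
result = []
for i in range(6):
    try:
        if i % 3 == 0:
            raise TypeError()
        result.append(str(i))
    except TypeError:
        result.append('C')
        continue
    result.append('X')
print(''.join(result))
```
C1X2XC4X5X

continue in except skips rest of loop body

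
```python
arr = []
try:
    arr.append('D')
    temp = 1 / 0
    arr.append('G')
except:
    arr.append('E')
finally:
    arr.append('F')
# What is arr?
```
['D', 'E', 'F']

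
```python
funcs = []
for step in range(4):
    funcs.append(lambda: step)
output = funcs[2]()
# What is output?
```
3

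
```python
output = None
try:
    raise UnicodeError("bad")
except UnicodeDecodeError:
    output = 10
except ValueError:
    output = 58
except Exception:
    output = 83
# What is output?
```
58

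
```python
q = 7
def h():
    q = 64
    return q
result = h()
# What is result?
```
64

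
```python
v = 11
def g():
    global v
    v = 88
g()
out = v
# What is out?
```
88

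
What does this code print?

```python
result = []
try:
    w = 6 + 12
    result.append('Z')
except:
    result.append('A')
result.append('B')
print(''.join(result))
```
ZB

No exception, try block completes normally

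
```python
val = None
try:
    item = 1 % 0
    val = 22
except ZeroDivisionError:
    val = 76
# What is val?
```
76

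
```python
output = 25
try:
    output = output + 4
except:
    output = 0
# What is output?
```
29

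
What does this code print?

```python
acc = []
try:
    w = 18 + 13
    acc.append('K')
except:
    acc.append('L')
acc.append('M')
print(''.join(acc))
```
KM

No exception, try block completes normally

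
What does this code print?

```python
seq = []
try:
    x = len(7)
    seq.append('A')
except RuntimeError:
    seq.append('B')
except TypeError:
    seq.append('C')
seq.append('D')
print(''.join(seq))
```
CD

TypeError is caught by its specific handler, not RuntimeError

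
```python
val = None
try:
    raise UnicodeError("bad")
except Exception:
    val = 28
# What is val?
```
28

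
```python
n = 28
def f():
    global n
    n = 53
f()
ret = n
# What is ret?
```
53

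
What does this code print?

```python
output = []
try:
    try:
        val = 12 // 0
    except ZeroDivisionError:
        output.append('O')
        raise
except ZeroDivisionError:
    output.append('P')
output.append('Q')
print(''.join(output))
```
OPQ

raise without argument re-raises current exception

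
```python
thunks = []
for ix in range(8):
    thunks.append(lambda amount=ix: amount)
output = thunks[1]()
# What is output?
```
1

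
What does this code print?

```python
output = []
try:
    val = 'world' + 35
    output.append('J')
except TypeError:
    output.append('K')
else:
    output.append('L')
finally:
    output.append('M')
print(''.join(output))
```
KM

Exception: except runs, else skipped, finally runs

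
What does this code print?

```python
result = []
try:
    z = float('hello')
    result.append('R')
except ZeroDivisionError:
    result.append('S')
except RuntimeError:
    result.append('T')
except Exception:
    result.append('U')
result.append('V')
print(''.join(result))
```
UV

ValueError not specifically caught, falls to Exception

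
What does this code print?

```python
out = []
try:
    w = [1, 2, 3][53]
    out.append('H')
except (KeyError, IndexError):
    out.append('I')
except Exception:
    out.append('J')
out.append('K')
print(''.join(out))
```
IK

IndexError matches tuple containing it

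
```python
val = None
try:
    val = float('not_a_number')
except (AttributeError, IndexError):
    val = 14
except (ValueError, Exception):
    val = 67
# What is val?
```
67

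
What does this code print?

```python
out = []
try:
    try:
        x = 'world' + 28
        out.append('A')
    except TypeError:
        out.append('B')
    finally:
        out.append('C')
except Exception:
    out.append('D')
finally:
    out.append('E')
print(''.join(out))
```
BCE

Both finally blocks run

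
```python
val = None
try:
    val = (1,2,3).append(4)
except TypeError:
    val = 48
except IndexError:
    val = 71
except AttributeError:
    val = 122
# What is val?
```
122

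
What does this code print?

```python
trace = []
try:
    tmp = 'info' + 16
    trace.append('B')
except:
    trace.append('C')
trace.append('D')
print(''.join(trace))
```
CD

Exception raised in try, caught by bare except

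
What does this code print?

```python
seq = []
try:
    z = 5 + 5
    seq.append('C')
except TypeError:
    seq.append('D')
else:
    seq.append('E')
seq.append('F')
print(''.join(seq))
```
CEF

else block runs when no exception occurs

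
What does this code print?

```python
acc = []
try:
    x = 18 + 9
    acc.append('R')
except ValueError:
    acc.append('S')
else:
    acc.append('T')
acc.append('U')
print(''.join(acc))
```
RTU

else block runs when no exception occurs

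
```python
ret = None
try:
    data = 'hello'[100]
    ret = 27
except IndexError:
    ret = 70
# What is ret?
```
70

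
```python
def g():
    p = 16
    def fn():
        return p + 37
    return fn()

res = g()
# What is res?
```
53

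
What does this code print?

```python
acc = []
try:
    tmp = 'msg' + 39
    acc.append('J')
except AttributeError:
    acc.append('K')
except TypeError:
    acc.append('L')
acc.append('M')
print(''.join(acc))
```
LM

TypeError is caught by its specific handler, not AttributeError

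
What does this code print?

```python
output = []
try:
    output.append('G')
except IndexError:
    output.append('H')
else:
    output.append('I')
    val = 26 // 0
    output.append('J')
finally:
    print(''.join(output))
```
GI

Try succeeds, else appends 'I', ZeroDivisionError in else is uncaught, finally prints before exception propagates ('J' never appended)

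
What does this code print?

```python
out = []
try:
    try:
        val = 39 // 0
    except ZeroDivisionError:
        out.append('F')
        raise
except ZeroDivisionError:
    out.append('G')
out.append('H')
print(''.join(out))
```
FGH

raise without argument re-raises current exception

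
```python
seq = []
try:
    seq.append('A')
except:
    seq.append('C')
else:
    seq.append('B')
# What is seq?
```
['A', 'B']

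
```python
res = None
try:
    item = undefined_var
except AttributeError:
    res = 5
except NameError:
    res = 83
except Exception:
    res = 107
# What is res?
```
83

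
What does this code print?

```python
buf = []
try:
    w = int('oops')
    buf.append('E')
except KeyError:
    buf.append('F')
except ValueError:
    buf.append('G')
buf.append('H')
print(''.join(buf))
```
GH

ValueError is caught by its specific handler, not KeyError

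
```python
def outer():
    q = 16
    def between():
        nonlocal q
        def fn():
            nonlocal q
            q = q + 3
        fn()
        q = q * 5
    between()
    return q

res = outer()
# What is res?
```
95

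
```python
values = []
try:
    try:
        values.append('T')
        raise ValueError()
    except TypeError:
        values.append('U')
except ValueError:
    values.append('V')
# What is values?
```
['T', 'V']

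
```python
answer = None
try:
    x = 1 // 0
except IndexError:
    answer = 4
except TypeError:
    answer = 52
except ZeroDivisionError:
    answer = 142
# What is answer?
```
142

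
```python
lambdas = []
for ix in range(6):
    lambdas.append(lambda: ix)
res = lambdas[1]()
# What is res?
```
5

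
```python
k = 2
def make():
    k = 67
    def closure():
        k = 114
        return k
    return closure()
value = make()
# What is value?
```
114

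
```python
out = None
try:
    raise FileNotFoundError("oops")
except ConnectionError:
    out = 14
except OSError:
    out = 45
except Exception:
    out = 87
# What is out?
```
45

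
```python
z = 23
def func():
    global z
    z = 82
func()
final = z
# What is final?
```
82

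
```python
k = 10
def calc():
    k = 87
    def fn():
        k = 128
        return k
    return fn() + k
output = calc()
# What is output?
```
215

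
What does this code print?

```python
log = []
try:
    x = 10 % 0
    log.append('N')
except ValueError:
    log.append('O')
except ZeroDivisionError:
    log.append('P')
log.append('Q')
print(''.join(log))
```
PQ

ZeroDivisionError is caught by its specific handler, not ValueError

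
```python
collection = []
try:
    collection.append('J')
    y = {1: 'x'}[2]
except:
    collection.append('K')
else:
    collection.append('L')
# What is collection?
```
['J', 'K']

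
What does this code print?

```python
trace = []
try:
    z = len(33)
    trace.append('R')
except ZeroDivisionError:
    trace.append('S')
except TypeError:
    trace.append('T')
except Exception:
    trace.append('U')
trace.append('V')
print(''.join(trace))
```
TV

TypeError matches before generic Exception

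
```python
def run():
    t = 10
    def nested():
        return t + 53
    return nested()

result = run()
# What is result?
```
63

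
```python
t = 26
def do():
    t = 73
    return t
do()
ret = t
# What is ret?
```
26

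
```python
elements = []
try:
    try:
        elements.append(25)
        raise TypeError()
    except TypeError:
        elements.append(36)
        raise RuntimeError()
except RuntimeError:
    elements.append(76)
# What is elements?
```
[25, 36, 76]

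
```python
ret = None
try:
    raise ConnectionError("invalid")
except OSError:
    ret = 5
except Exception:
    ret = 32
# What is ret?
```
5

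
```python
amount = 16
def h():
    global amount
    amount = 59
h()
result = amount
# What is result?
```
59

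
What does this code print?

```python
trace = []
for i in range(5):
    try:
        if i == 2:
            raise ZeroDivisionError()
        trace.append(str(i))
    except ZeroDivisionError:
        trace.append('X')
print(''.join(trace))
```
01X34

Exception on i=2 caught, loop continues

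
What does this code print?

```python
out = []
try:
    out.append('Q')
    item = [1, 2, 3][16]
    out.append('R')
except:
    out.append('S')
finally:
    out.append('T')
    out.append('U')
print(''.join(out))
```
QSTU

Code before exception runs, then except, then all of finally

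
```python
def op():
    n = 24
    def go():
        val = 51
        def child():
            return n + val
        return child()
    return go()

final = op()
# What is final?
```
75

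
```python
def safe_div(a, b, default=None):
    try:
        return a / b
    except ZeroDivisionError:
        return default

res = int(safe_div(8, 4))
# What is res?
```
2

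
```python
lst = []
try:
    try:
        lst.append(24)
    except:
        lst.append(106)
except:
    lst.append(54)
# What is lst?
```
[24]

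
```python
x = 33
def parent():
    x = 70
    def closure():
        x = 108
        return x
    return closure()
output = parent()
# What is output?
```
108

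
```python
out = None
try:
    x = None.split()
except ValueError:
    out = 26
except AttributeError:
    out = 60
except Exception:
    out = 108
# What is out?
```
60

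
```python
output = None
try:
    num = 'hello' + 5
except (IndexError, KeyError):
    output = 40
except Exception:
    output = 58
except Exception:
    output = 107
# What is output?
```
58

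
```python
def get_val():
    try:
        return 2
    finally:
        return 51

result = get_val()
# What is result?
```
51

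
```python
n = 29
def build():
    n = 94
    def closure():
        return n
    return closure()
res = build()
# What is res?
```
94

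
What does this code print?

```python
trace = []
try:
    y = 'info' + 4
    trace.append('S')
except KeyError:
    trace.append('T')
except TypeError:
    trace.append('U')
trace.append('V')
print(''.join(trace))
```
UV

TypeError is caught by its specific handler, not KeyError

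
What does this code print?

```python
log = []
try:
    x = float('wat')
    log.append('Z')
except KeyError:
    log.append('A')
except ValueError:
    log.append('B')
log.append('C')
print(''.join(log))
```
BC

ValueError is caught by its specific handler, not KeyError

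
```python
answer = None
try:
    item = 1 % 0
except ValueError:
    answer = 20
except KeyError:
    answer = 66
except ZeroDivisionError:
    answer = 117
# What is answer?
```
117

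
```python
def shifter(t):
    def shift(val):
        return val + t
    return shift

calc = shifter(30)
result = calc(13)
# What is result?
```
43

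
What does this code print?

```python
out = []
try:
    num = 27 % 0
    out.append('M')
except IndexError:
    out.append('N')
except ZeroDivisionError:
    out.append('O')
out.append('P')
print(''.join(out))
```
OP

ZeroDivisionError is caught by its specific handler, not IndexError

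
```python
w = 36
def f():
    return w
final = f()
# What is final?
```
36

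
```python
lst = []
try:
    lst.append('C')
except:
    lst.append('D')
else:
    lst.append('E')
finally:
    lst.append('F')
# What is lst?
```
['C', 'E', 'F']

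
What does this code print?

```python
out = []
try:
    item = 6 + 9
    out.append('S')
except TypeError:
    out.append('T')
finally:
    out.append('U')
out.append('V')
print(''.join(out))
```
SUV

finally runs after normal execution too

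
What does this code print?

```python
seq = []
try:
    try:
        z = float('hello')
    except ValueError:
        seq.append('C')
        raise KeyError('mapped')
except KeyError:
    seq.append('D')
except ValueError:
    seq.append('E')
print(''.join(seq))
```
CD

New KeyError raised, caught by outer KeyError handler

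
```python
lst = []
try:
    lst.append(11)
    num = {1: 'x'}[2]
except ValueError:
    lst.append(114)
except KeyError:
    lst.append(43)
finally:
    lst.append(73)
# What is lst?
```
[11, 43, 73]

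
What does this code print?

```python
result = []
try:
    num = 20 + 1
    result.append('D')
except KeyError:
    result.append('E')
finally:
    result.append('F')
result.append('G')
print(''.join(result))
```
DFG

finally runs after normal execution too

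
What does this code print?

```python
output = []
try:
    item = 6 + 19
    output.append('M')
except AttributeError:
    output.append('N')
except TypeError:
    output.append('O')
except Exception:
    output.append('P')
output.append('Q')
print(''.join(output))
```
MQ

No exception, try block completes normally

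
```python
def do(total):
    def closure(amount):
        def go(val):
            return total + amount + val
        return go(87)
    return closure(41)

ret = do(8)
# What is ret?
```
136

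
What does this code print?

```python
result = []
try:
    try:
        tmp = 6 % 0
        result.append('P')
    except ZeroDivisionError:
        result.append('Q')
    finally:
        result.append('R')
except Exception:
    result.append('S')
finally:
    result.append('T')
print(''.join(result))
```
QRT

Both finally blocks run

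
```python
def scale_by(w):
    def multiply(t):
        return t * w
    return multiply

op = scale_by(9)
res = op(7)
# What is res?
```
63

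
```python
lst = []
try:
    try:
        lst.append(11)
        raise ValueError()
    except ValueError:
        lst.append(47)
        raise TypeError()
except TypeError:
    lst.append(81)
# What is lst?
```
[11, 47, 81]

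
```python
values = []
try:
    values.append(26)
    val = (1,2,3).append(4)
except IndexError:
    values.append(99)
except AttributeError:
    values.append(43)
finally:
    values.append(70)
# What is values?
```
[26, 43, 70]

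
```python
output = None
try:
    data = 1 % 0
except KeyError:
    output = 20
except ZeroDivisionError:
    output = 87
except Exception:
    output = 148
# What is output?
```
87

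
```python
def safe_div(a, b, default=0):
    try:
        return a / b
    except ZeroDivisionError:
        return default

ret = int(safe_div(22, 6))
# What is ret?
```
3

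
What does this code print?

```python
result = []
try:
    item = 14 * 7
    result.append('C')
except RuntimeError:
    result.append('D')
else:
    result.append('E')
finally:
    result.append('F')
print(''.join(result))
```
CEF

else runs before finally when no exception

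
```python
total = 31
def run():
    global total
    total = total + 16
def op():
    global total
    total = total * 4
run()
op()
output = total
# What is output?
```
188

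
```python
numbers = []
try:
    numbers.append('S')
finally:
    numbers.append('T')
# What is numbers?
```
['S', 'T']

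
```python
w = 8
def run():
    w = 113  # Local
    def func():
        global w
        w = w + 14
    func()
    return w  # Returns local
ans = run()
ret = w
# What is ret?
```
22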